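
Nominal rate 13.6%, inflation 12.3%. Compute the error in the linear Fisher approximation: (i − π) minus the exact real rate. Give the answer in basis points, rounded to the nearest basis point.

Approximate: r ≈ 13.600% − 12.300% = 1.3000%
Exact: (1 + 0.1360)/(1 + 0.1230) − 1 = 1.1576%
Error = 1.3000% − 1.1576% = 0.1424% → 14 basis points.

14 basis points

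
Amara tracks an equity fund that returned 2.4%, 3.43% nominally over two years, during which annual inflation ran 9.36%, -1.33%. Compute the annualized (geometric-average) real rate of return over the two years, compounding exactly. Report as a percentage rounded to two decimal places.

-0.93%

Nominal growth factor = 1.0240 × 1.0343 = 1.05912320
Price-level growth factor = 1.0936 × 0.9867 = 1.07905512
Real growth factor = 1.05912320 / 1.07905512 = 0.98152836
Annualized real rate = 0.98152836^(1/2) − 1 = -0.9279% → -0.93%.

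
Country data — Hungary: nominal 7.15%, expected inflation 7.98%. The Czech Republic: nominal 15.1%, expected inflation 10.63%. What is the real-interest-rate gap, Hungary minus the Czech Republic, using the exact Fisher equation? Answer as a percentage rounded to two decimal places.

-4.81%

Hungary: (1 + 0.0715)/(1 + 0.0798) − 1 = -0.7687%
The Czech Republic: (1 + 0.1510)/(1 + 0.1063) − 1 = 4.0405%
Differential = -0.7687% − 4.0405% = -4.8092% → -4.81%.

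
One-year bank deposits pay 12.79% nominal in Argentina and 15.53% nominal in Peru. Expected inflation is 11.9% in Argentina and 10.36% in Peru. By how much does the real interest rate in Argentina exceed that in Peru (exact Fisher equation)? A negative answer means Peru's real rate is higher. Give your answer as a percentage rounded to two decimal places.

-3.89%

Argentina: (1 + 0.1279)/(1 + 0.1190) − 1 = 0.7954%
Peru: (1 + 0.1553)/(1 + 0.1036) − 1 = 4.6847%
Differential = 0.7954% − 4.6847% = -3.8893% → -3.89%.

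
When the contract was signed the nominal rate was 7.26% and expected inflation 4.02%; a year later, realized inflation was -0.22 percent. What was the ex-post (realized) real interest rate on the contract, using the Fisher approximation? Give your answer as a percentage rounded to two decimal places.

7.48%

Ex-post: 7.26% − (-0.22%) = 7.480%
So the realized real rate is 7.48%.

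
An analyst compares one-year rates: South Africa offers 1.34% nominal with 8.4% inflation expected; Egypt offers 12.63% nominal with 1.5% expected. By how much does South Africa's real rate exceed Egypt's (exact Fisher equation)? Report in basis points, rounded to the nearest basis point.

-1748 basis points

South Africa: (1 + 0.0134)/(1 + 0.0840) − 1 = -6.5129%
Egypt: (1 + 0.1263)/(1 + 0.0150) − 1 = 10.9655%
Differential = -6.5129% − 10.9655% = -17.4784% → -1748 basis points.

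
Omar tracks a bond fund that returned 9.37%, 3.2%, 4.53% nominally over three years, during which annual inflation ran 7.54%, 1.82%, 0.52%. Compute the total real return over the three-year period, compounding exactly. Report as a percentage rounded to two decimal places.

7.19%

Compound the nominal returns: 1.0937 × 1.0320 × 1.0453 = 1.179828.
Compound inflation: 1.0754 × 1.0182 × 1.0052 = 1.100666.
Deflate: 1.179828 / 1.100666 = 1.071922.
Total real return = 1.071922 − 1 → 7.19%.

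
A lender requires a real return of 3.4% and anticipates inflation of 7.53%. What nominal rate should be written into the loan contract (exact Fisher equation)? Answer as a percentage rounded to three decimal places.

11.186%

(1 + i) = (1 + r)(1 + π) = 1.03400 × 1.07530 = 1.1118602
i = 1.1118602 − 1, so the required nominal rate is 11.186%.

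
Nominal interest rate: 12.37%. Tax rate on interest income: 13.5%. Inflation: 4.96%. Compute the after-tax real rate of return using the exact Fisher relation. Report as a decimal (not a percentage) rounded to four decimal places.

0.0547

After-tax nominal return = 12.37% × (1 − 0.135) = 10.70005%.
1 + r = 1.1070005 / 1.04960 = 1.054688
After-tax real rate = 1.054688 − 1 → 0.0547.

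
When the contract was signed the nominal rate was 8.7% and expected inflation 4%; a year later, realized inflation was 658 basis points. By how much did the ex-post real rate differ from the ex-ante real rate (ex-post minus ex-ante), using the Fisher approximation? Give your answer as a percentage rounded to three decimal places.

Ex-ante: 8.7% − 4% = 4.700%
Ex-post: 8.7% − 6.58% = 2.120%
Difference (ex-post − ex-ante) = -2.5800% → -2.580%.

-2.580%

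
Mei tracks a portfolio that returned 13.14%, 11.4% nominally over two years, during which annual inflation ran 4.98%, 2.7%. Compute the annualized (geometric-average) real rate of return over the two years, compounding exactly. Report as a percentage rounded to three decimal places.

Nominal growth factor = 1.1314 × 1.1140 = 1.260379600
Price-level growth factor = 1.0498 × 1.0270 = 1.078144600
Real growth factor = 1.260379600 / 1.078144600 = 1.169026492
Annualized real rate = 1.169026492^(1/2) − 1 = 8.12153% → 8.122%.

8.122%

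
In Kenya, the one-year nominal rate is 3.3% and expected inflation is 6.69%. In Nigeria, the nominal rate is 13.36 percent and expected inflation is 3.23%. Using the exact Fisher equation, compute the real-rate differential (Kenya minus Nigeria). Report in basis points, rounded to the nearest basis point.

Kenya: (1 + 0.0330)/(1 + 0.0669) − 1 = -3.1774%
Nigeria: (1 + 0.1336)/(1 + 0.0323) − 1 = 9.8130%
Differential = -3.1774% − 9.8130% = -12.9905% → -1299 basis points.

-1299 basis points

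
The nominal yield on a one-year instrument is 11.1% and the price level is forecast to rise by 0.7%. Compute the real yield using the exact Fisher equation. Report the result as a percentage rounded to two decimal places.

10.33%

By the Fisher relation, 1 + r = (1 + i)/(1 + π).
1 + r = 1.11100 / 1.00700 = 1.103277
r = 1.103277 − 1 = 10.3277%, i.e. 10.33%.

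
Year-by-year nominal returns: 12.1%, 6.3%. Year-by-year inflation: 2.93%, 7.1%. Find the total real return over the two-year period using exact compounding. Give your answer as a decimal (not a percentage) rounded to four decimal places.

Compound the nominal returns: 1.1210 × 1.0630 = 1.191623.
Compound inflation: 1.0293 × 1.0710 = 1.102380.
Deflate: 1.191623 / 1.102380 = 1.080955.
Total real return = 1.080955 − 1 → 0.0810.

0.0810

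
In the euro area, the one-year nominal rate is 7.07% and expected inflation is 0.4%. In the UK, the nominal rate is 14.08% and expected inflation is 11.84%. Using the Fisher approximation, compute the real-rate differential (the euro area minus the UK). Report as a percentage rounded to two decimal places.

The euro area: 7.07% − 0.4% = 6.670%
The UK: 14.08% − 11.84% = 2.240%
Differential = 4.430% → 4.43%.

4.43%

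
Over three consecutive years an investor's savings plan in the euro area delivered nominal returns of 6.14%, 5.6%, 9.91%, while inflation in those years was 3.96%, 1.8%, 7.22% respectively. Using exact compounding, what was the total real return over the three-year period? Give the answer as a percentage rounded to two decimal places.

8.57%

Compound the nominal returns: 1.0614 × 1.0560 × 1.0991 = 1.231913.
Compound inflation: 1.0396 × 1.0180 × 1.0722 = 1.134723.
Deflate: 1.231913 / 1.134723 = 1.085651.
Total real return = 1.085651 − 1 → 8.57%.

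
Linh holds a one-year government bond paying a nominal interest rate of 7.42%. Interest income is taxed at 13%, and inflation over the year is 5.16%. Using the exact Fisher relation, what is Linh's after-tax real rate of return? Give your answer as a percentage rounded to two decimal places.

1.23%

After-tax nominal return = 7.42% × (1 − 0.13) = 6.4554%.
1 + r = 1.064554 / 1.05160 = 1.012318
After-tax real rate = 1.012318 − 1 → 1.23%.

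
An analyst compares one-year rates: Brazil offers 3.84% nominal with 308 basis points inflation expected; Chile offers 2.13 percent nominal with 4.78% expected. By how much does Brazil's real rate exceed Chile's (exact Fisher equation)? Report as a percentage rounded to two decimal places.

3.27%

Brazil: (1 + 0.0384)/(1 + 0.0308) − 1 = 0.7373%
Chile: (1 + 0.0213)/(1 + 0.0478) − 1 = -2.5291%
Differential = 0.7373% − (-2.5291%) = 3.2664% → 3.27%.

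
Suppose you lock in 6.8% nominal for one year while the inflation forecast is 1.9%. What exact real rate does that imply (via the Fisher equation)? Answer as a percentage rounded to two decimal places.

4.81%

By the Fisher equation, 1 + r = (1 + i)/(1 + π).
1 + r = 1.06800 / 1.01900 = 1.048086
r = 1.048086 − 1 = 4.8086%, i.e. 4.81%.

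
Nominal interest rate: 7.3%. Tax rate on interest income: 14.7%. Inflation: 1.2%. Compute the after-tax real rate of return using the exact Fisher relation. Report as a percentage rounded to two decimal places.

4.97%

After-tax nominal return = 7.3% × (1 − 0.147) = 6.2269%.
1 + r = 1.062269 / 1.01200 = 1.049673
After-tax real rate = 1.049673 − 1 → 4.97%.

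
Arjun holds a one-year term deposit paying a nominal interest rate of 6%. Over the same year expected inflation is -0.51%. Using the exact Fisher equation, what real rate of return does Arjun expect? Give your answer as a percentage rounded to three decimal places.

6.543%

By the Fisher equation, 1 + r = (1 + i)/(1 + π).
1 + r = 1.06000 / 0.99490 = 1.065434
r = 1.065434 − 1 = 6.5434%, i.e. 6.543%.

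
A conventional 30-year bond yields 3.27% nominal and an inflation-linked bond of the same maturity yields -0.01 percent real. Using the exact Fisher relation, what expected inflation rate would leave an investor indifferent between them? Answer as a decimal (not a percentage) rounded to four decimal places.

(1 + π) = (1 + i)/(1 + r) = 1.03270 / 0.99990 = 1.032803
Break-even inflation = 1.032803 − 1 → 0.0328.

0.0328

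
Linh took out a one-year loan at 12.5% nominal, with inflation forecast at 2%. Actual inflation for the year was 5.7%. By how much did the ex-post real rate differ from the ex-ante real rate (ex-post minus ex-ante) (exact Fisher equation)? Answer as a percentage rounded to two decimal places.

Ex-ante: (1 + 0.1250)/(1 + 0.0200) − 1 = 10.2941%
Ex-post: (1 + 0.1250)/(1 + 0.0570) − 1 = 6.4333%
Difference (ex-post − ex-ante) = -3.8608% → -3.86%.

-3.86%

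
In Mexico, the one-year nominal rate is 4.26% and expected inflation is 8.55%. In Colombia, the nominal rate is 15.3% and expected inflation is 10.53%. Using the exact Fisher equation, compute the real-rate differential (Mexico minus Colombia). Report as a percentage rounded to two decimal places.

-8.27%

Mexico: (1 + 0.0426)/(1 + 0.0855) − 1 = -3.9521%
Colombia: (1 + 0.1530)/(1 + 0.1053) − 1 = 4.3156%
Differential = -3.9521% − 4.3156% = -8.2677% → -8.27%.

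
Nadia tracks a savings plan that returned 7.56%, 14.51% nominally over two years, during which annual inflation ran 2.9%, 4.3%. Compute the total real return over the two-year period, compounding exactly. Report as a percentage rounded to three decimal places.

Compound the nominal returns: 1.0756 × 1.1451 = 1.231670.
Compound inflation: 1.0290 × 1.0430 = 1.073247.
Deflate: 1.231670 / 1.073247 = 1.147611.
Total real return = 1.147611 − 1 → 14.761%.

14.761%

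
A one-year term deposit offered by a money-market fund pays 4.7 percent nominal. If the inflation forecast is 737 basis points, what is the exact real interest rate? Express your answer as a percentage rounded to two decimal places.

-2.49%

By the Fisher identity, 1 + r = (1 + i)/(1 + π).
1 + r = 1.04700 / 1.07370 = 0.975133
r = 0.975133 − 1 = -2.4867%, i.e. -2.49%.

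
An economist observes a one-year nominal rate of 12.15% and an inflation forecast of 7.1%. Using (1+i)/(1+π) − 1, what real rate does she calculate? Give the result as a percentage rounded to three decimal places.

By the Fisher equation, 1 + r = (1 + i)/(1 + π).
1 + r = 1.12150 / 1.07100 = 1.047152
r = 1.047152 − 1 = 4.7152%, i.e. 4.715%.

4.715%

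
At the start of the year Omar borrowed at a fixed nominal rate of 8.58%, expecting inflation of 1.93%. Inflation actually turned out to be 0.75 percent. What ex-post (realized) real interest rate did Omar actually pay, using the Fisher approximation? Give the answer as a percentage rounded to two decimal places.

7.83%

Ex-post: 8.58% − 0.75% = 7.830%
So the realized real rate is 7.83%.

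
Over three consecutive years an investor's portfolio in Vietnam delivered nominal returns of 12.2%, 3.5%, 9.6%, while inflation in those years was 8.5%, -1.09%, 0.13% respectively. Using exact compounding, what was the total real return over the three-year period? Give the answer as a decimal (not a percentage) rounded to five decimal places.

0.18443

Nominal growth factor = 1.1220 × 1.0350 × 1.0960 = 1.272752
Price-level growth factor = 1.0850 × 0.9891 × 1.0013 = 1.074569
Real growth factor = 1.272752 / 1.074569 = 1.184431
Total real return = 1.184431 − 1 → 0.18443.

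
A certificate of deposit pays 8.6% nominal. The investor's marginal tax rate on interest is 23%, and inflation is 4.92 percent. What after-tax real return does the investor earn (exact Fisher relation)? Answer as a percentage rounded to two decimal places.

1.62%

After-tax nominal return = 8.6% × (1 − 0.23) = 6.6220%.
1 + r = 1.06622 / 1.04920 = 1.016222
After-tax real rate = 1.016222 − 1 → 1.62%.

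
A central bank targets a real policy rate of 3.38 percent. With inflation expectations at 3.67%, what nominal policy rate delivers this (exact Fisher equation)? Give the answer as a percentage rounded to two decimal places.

7.17%

(1 + i) = (1 + r)(1 + π) = 1.03380 × 1.03670 = 1.07174046
i = 1.07174046 − 1, so the required nominal rate is 7.17%.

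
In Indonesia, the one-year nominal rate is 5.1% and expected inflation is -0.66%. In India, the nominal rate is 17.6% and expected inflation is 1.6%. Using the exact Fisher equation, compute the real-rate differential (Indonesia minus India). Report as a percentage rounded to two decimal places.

Indonesia: (1 + 0.0510)/(1 − 0.0066) − 1 = 5.7983%
India: (1 + 0.1760)/(1 + 0.0160) − 1 = 15.7480%
Differential = 5.7983% − 15.7480% = -9.9498% → -9.95%.

-9.95%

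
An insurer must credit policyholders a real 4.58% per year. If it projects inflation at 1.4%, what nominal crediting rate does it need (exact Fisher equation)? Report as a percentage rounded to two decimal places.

6.04%

(1 + i) = (1 + r)(1 + π) = 1.04580 × 1.01400 = 1.0604412
i = 1.0604412 − 1, so the required nominal rate is 6.04%.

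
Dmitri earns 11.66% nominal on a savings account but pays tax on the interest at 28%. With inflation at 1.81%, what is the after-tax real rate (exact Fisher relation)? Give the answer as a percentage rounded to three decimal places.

After-tax nominal return = 11.66% × (1 − 0.28) = 8.3952%.
1 + r = 1.083952 / 1.01810 = 1.064681
After-tax real rate = 1.064681 − 1 → 6.468%.

6.468%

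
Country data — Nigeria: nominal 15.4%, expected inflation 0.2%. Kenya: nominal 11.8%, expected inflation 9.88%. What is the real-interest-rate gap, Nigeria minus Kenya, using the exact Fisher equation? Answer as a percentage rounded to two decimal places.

13.42%

Nigeria: (1 + 0.1540)/(1 + 0.0020) − 1 = 15.1697%
Kenya: (1 + 0.1180)/(1 + 0.0988) − 1 = 1.7474%
Differential = 15.1697% − 1.7474% = 13.4223% → 13.42%.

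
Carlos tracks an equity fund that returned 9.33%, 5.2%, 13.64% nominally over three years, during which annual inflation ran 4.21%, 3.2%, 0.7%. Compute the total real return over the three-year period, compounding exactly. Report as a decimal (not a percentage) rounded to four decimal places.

Nominal growth factor = 1.0933 × 1.0520 × 1.1364 = 1.307032
Price-level growth factor = 1.0421 × 1.0320 × 1.0070 = 1.082975
Real growth factor = 1.307032 / 1.082975 = 1.206890
Total real return = 1.206890 − 1 → 0.2069.

0.2069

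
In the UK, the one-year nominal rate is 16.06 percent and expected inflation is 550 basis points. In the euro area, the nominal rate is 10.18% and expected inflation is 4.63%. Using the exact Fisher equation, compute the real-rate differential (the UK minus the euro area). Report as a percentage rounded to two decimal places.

The UK: (1 + 0.1606)/(1 + 0.0550) − 1 = 10.0095%
The euro area: (1 + 0.1018)/(1 + 0.0463) − 1 = 5.3044%
Differential = 10.0095% − 5.3044% = 4.7051% → 4.71%.

4.71%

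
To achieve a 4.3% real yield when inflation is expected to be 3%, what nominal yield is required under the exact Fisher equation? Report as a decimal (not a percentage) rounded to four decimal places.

(1 + i) = (1 + r)(1 + π) = 1.04300 × 1.03000 = 1.07429
i = 1.07429 − 1, so the required nominal rate is 0.0743.

0.0743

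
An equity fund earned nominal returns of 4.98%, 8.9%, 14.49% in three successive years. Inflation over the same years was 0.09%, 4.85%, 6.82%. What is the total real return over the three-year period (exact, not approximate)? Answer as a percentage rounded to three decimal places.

16.759%

Nominal growth factor = 1.0498 × 1.0890 × 1.1449 = 1.308887
Price-level growth factor = 1.0009 × 1.0485 × 1.0682 = 1.121016
Real growth factor = 1.308887 / 1.121016 = 1.167590
Total real return = 1.167590 − 1 → 16.759%.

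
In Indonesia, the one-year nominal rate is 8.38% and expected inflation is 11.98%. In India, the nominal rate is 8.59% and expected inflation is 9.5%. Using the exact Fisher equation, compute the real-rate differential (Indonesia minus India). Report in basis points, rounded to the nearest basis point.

-238 basis points

Indonesia: (1 + 0.0838)/(1 + 0.1198) − 1 = -3.2149%
India: (1 + 0.0859)/(1 + 0.0950) − 1 = -0.8311%
Differential = -3.2149% − (-0.8311%) = -2.3838% → -238 basis points.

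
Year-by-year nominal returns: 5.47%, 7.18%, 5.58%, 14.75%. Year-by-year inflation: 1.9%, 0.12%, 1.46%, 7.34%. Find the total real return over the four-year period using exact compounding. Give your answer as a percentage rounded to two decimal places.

23.26%

Compound the nominal returns: 1.0547 × 1.0718 × 1.0558 × 1.1475 = 1.369547.
Compound inflation: 1.0190 × 1.0012 × 1.0146 × 1.0734 = 1.111096.
Deflate: 1.369547 / 1.111096 = 1.232610.
Total real return = 1.232610 − 1 → 23.26%.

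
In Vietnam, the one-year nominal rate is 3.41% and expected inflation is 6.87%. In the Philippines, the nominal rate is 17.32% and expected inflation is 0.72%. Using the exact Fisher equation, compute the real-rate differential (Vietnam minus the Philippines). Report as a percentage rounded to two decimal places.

-19.72%

Vietnam: (1 + 0.0341)/(1 + 0.0687) − 1 = -3.2376%
The Philippines: (1 + 0.1732)/(1 + 0.0072) − 1 = 16.4813%
Differential = -3.2376% − 16.4813% = -19.7189% → -19.72%.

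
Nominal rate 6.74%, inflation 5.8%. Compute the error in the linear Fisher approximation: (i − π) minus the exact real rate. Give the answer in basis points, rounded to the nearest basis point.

5 basis points

Approximate: r ≈ 6.740% − 5.800% = 0.9400%
Exact: (1 + 0.0674)/(1 + 0.0580) − 1 = 0.8885%
Error = 0.9400% − 0.8885% = 0.0515% → 5 basis points.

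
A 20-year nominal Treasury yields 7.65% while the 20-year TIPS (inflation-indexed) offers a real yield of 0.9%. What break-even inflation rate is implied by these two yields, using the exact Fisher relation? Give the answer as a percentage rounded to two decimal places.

(1 + π) = (1 + i)/(1 + r) = 1.07650 / 1.00900 = 1.066898
Break-even inflation = 1.066898 − 1 → 6.69%.

6.69%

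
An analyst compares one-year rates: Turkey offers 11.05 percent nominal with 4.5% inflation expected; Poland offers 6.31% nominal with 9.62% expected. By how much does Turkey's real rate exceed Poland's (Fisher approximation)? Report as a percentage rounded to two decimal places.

Turkey: 11.05% − 4.5% = 6.550%
Poland: 6.31% − 9.62% = -3.310%
Differential = 9.860% → 9.86%.

9.86%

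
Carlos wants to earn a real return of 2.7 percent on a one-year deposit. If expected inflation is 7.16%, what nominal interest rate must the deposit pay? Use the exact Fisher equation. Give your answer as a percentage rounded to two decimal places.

10.05%

(1 + i) = (1 + r)(1 + π) = 1.02700 × 1.07160 = 1.1005332
i = 1.1005332 − 1, so the required nominal rate is 10.05%.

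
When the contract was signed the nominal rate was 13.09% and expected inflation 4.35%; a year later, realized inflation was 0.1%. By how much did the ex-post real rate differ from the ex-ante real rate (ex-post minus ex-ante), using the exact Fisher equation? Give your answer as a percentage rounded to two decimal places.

4.60%

Ex-ante: (1 + 0.1309)/(1 + 0.0435) − 1 = 8.3757%
Ex-post: (1 + 0.1309)/(1 + 0.0010) − 1 = 12.9770%
Difference (ex-post − ex-ante) = 4.6014% → 4.60%.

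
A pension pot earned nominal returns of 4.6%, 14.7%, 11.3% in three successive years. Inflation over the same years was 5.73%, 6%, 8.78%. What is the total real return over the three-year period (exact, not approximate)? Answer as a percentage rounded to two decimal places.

9.53%

Nominal growth factor = 1.0460 × 1.1470 × 1.1130 = 1.335335
Price-level growth factor = 1.0573 × 1.0600 × 1.0878 = 1.219139
Real growth factor = 1.335335 / 1.219139 = 1.095310
Total real return = 1.095310 − 1 → 9.53%.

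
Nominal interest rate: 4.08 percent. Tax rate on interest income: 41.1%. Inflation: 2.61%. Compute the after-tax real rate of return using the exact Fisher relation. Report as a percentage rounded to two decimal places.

After-tax nominal return = 4.08% × (1 − 0.411) = 2.40312%.
1 + r = 1.0240312 / 1.02610 = 0.997984
After-tax real rate = 0.997984 − 1 → -0.20%.

-0.20%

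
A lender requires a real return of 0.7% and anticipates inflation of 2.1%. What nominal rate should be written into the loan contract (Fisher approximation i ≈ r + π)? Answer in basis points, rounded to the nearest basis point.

i ≈ r + π = 0.7% + 2.1% = 280 basis points.

280 basis points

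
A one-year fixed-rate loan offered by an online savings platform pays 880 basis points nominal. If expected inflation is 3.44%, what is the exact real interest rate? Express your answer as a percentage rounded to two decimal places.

By the Fisher equation, 1 + r = (1 + i)/(1 + π).
1 + r = 1.08800 / 1.03440 = 1.051817
r = 1.051817 − 1 = 5.1817%, i.e. 5.18%.

5.18%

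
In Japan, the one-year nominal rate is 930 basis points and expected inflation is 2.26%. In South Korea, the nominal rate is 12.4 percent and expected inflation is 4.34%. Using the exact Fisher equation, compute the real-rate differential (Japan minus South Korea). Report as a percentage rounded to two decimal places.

-0.84%

Japan: (1 + 0.0930)/(1 + 0.0226) − 1 = 6.8844%
South Korea: (1 + 0.1240)/(1 + 0.0434) − 1 = 7.7247%
Differential = 6.8844% − 7.7247% = -0.8403% → -0.84%.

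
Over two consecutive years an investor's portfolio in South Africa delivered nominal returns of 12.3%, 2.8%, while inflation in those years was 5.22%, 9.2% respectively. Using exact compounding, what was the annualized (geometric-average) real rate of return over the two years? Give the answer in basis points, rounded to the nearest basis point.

Compound the nominal returns: 1.1230 × 1.0280 = 1.15444400.
Compound inflation: 1.0522 × 1.0920 = 1.14900240.
Deflate: 1.15444400 / 1.14900240 = 1.00473593.
Annualized real rate = 1.00473593^(1/2) − 1 = 0.2365% → 24 basis points.

24 basis points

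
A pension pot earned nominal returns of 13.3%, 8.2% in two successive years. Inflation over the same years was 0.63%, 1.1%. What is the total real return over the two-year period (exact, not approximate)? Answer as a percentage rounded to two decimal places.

Compound the nominal returns: 1.1330 × 1.0820 = 1.225906.
Compound inflation: 1.0063 × 1.0110 = 1.017369.
Deflate: 1.225906 / 1.017369 = 1.204976.
Total real return = 1.204976 − 1 → 20.50%.

20.50%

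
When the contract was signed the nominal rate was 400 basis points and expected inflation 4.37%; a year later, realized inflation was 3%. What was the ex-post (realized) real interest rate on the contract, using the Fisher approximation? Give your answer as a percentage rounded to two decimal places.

Ex-post: 4% − 3% = 1.000%
So the realized real rate is 1.00%.

1.00%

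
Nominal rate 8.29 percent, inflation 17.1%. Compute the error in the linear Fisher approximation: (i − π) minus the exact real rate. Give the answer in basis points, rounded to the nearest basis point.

-129 basis points

Approximate: r ≈ 8.290% − 17.100% = -8.8100%
Exact: (1 + 0.0829)/(1 + 0.1710) − 1 = -7.5235%
Error = -8.8100% − (-7.5235%) = -1.2865% → -129 basis points.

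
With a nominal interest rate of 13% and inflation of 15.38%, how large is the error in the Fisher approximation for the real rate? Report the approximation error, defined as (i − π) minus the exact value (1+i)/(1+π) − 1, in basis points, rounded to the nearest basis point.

-32 basis points

Approximate: r ≈ 13.000% − 15.380% = -2.3800%
Exact: (1 + 0.1300)/(1 + 0.1538) − 1 = -2.0627%
Error = -2.3800% − (-2.0627%) = -0.3173% → -32 basis points.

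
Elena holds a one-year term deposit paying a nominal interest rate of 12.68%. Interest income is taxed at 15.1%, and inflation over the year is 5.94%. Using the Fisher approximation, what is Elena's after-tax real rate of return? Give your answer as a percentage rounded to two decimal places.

4.83%

After-tax nominal return = 12.68% × (1 − 0.151) = 10.76532%.
r ≈ 10.76532% − 5.94% → 4.83%.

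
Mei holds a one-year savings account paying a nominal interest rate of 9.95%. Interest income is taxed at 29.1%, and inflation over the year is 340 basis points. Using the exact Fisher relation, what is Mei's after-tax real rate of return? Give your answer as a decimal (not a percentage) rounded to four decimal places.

After-tax nominal return = 9.95% × (1 − 0.291) = 7.05455%.
1 + r = 1.0705455 / 1.03400 = 1.035344
After-tax real rate = 1.035344 − 1 → 0.0353.

0.0353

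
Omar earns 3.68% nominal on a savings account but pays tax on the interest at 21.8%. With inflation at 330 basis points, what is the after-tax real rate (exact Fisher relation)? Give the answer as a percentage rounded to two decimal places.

-0.41%

After-tax nominal return = 3.68% × (1 − 0.218) = 2.87776%.
1 + r = 1.0287776 / 1.03300 = 0.995912
After-tax real rate = 0.995912 − 1 → -0.41%.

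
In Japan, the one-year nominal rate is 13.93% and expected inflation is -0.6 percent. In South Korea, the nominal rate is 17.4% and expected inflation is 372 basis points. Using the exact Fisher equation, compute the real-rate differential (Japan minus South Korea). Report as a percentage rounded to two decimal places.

1.43%

Japan: (1 + 0.1393)/(1 − 0.0060) − 1 = 14.6177%
South Korea: (1 + 0.1740)/(1 + 0.0372) − 1 = 13.1894%
Differential = 14.6177% − 13.1894% = 1.4284% → 1.43%.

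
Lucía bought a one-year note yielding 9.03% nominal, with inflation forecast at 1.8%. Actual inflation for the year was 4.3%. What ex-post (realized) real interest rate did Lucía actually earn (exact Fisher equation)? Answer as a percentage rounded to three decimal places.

Ex-post: (1 + 0.0903)/(1 + 0.0430) − 1 = 4.5350%
So the realized real rate is 4.535%.

4.535%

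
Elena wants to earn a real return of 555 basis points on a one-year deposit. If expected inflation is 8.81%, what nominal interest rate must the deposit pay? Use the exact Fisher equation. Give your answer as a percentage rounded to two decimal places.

(1 + i) = (1 + r)(1 + π) = 1.05550 × 1.08810 = 1.14848955
i = 1.14848955 − 1, so the required nominal rate is 14.85%.

14.85%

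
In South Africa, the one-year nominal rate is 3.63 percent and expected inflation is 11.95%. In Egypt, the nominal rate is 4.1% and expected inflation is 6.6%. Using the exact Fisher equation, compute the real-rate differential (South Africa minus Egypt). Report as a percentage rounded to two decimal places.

South Africa: (1 + 0.0363)/(1 + 0.1195) − 1 = -7.4319%
Egypt: (1 + 0.0410)/(1 + 0.0660) − 1 = -2.3452%
Differential = -7.4319% − (-2.3452%) = -5.0867% → -5.09%.

-5.09%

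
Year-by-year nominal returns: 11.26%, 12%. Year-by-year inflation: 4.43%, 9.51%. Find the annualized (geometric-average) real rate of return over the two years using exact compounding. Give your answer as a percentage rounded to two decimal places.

4.39%

Compound the nominal returns: 1.1126 × 1.1200 = 1.24611200.
Compound inflation: 1.0443 × 1.0951 = 1.14361293.
Deflate: 1.24611200 / 1.14361293 = 1.08962741.
Annualized real rate = 1.08962741^(1/2) − 1 = 4.3852% → 4.39%.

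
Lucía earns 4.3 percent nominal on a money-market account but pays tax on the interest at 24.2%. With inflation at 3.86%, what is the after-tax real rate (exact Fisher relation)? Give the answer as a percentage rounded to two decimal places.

After-tax nominal return = 4.3% × (1 − 0.242) = 3.2594%.
1 + r = 1.032594 / 1.03860 = 0.994217
After-tax real rate = 0.994217 − 1 → -0.58%.

-0.58%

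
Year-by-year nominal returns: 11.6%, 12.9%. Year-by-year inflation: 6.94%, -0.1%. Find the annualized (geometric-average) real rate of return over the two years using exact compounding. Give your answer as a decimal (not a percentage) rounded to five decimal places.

0.08599

Compound the nominal returns: 1.1160 × 1.1290 = 1.25996400.
Compound inflation: 1.0694 × 0.9990 = 1.06833060.
Deflate: 1.25996400 / 1.06833060 = 1.17937650.
Annualized real rate = 1.17937650^(1/2) − 1 = 8.5991% → 0.08599.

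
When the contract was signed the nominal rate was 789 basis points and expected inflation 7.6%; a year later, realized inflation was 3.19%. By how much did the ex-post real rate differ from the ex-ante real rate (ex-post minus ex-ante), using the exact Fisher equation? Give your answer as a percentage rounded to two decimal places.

Ex-ante: (1 + 0.0789)/(1 + 0.0760) − 1 = 0.2695%
Ex-post: (1 + 0.0789)/(1 + 0.0319) − 1 = 4.5547%
Difference (ex-post − ex-ante) = 4.2852% → 4.29%.

4.29%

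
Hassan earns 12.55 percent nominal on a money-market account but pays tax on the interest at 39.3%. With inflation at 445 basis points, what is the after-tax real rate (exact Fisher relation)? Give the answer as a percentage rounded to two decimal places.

3.03%

After-tax nominal return = 12.55% × (1 − 0.393) = 7.61785%.
1 + r = 1.0761785 / 1.04450 = 1.030329
After-tax real rate = 1.030329 − 1 → 3.03%.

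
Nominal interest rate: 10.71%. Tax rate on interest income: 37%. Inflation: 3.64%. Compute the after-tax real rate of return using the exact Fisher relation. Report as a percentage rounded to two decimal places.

3.00%

After-tax nominal return = 10.71% × (1 − 0.37) = 6.7473%.
1 + r = 1.067473 / 1.03640 = 1.029982
After-tax real rate = 1.029982 − 1 → 3.00%.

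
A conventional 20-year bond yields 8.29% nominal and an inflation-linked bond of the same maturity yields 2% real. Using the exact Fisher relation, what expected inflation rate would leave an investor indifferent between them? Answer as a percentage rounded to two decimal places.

(1 + π) = (1 + i)/(1 + r) = 1.08290 / 1.02000 = 1.061667
Break-even inflation = 1.061667 − 1 → 6.17%.

6.17%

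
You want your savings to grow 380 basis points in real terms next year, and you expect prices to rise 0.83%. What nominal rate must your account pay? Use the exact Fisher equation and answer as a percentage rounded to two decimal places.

4.66%

(1 + i) = (1 + r)(1 + π) = 1.03800 × 1.00830 = 1.0466154
i = 1.0466154 − 1, so the required nominal rate is 4.66%.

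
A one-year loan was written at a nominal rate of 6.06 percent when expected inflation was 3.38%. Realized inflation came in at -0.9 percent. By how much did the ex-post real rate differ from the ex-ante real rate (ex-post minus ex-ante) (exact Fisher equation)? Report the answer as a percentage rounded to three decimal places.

Ex-ante: (1 + 0.0606)/(1 + 0.0338) − 1 = 2.5924%
Ex-post: (1 + 0.0606)/(1 − 0.0090) − 1 = 7.0232%
Difference (ex-post − ex-ante) = 4.4308% → 4.431%.

4.431%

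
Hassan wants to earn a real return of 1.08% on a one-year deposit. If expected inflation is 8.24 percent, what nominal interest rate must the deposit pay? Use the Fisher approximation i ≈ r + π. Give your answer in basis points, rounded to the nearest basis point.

i ≈ r + π = 1.08% + 8.24% = 932 basis points.

932 basis points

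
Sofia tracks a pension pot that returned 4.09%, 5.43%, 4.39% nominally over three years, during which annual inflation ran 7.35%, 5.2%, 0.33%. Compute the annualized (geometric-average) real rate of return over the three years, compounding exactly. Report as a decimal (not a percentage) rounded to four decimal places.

Nominal growth factor = 1.0409 × 1.0543 × 1.0439 = 1.14559765
Price-level growth factor = 1.0735 × 1.0520 × 1.0033 = 1.13304876
Real growth factor = 1.14559765 / 1.13304876 = 1.01107533
Annualized real rate = 1.01107533^(1/3) − 1 = 0.3678% → 0.0037.

0.0037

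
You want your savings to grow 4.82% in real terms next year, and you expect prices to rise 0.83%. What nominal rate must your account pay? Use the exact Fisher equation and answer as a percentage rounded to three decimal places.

(1 + i) = (1 + r)(1 + π) = 1.04820 × 1.00830 = 1.05690006
i = 1.05690006 − 1, so the required nominal rate is 5.690%.

5.690%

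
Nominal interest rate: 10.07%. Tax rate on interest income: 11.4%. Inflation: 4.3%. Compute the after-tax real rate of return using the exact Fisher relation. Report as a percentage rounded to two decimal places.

After-tax nominal return = 10.07% × (1 − 0.114) = 8.92202%.
1 + r = 1.0892202 / 1.04300 = 1.044315
After-tax real rate = 1.044315 − 1 → 4.43%.

4.43%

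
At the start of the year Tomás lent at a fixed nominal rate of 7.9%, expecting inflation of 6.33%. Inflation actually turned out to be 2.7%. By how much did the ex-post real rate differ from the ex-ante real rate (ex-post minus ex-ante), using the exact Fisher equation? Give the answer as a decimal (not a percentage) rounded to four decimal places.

0.0359

Ex-ante: (1 + 0.0790)/(1 + 0.0633) − 1 = 1.4765%
Ex-post: (1 + 0.0790)/(1 + 0.0270) − 1 = 5.0633%
Difference (ex-post − ex-ante) = 3.5868% → 0.0359.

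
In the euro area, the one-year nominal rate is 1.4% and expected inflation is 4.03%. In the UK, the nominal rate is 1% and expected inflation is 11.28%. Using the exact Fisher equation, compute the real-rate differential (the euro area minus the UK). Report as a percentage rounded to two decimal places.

The euro area: (1 + 0.0140)/(1 + 0.0403) − 1 = -2.5281%
The UK: (1 + 0.0100)/(1 + 0.1128) − 1 = -9.2380%
Differential = -2.5281% − (-9.2380%) = 6.7098% → 6.71%.

6.71%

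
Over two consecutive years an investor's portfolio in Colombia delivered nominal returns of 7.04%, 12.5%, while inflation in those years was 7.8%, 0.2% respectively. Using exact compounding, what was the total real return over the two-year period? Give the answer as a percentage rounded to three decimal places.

11.484%

Nominal growth factor = 1.0704 × 1.1250 = 1.204200
Price-level growth factor = 1.0780 × 1.0020 = 1.080156
Real growth factor = 1.204200 / 1.080156 = 1.114839
Total real return = 1.114839 − 1 → 11.484%.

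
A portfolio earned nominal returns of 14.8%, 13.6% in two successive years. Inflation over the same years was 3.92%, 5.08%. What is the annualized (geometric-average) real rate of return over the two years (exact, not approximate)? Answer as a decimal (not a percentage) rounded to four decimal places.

Compound the nominal returns: 1.1480 × 1.1360 = 1.30412800.
Compound inflation: 1.0392 × 1.0508 = 1.09199136.
Deflate: 1.30412800 / 1.09199136 = 1.19426586.
Annualized real rate = 1.19426586^(1/2) − 1 = 9.2825% → 0.0928.

0.0928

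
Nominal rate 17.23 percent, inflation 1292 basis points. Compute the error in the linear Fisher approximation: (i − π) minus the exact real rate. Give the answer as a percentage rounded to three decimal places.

Approximate: r ≈ 17.230% − 12.920% = 4.3100%
Exact: (1 + 0.1723)/(1 + 0.1292) − 1 = 3.8169%
Error = 4.3100% − 3.8169% = 0.4931% → 0.493%.

0.493%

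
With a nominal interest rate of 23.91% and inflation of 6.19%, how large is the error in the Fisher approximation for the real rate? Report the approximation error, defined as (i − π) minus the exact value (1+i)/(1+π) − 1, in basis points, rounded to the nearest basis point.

Approximate: r ≈ 23.910% − 6.190% = 17.7200%
Exact: (1 + 0.2391)/(1 + 0.0619) − 1 = 16.6871%
Error = 17.7200% − 16.6871% = 1.0329% → 103 basis points.

103 basis points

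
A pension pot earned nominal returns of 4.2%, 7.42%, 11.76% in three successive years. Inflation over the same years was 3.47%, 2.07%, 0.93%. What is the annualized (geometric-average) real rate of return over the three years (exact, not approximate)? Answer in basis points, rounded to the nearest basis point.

Compound the nominal returns: 1.0420 × 1.0742 × 1.1176 = 1.25094801.
Compound inflation: 1.0347 × 1.0207 × 1.0093 = 1.06594019.
Deflate: 1.25094801 / 1.06594019 = 1.17356304.
Annualized real rate = 1.17356304^(1/3) − 1 = 5.4797% → 548 basis points.

548 basis points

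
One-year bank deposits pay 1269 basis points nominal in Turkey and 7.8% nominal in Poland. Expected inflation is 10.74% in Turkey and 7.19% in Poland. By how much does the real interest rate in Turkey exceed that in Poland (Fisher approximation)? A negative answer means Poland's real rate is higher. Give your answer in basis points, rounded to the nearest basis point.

134 basis points

Turkey: 12.69% − 10.74% = 1.950%
Poland: 7.8% − 7.19% = 0.610%
Differential = 1.340% → 134 basis points.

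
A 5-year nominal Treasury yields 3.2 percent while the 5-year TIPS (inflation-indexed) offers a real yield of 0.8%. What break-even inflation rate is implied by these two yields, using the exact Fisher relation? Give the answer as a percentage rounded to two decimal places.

2.38%

(1 + π) = (1 + i)/(1 + r) = 1.03200 / 1.00800 = 1.023810
Break-even inflation = 1.023810 − 1 → 2.38%.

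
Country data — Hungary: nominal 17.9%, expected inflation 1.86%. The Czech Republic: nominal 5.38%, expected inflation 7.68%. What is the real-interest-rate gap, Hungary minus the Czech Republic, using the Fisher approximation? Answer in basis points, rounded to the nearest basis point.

1834 basis points

Hungary: 17.9% − 1.86% = 16.040%
The Czech Republic: 5.38% − 7.68% = -2.300%
Differential = 18.340% → 1834 basis points.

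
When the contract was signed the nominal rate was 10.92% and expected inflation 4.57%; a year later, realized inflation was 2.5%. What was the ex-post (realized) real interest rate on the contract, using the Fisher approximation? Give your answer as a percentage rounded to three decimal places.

8.420%

Ex-post: 10.92% − 2.5% = 8.420%
So the realized real rate is 8.420%.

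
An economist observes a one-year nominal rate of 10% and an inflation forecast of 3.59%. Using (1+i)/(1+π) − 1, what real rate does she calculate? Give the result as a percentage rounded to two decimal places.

6.19%

By the Fisher equation, 1 + r = (1 + i)/(1 + π).
1 + r = 1.10000 / 1.03590 = 1.061879
r = 1.061879 − 1 = 6.1879%, i.e. 6.19%.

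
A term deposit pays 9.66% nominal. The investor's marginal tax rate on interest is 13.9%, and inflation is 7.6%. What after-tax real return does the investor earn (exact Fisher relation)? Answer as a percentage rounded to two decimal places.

0.67%

After-tax nominal return = 9.66% × (1 − 0.139) = 8.31726%.
1 + r = 1.0831726 / 1.07600 = 1.006666
After-tax real rate = 1.006666 − 1 → 0.67%.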